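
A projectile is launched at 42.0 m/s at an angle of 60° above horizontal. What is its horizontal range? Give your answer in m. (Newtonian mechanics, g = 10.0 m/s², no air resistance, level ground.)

R = v₀² × sin(2θ) / g = 42.0² × sin(2 × 60°) / 10.0 = 1764.0 × 0.866025 / 10.0 = 152.8 m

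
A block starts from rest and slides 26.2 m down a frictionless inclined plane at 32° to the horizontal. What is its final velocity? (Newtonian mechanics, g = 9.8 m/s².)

a = g sin(θ) = 9.8 × sin(32°) = 5.1932 m/s²
v = √(2ad) = √(2 × 5.1932 × 26.2) = 16.5 m/s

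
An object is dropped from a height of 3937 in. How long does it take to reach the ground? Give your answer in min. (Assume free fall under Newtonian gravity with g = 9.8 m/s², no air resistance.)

h = 3937 in × 0.0254 = 99.9998 m
t = √(2h/g) = √(2 × 99.9998 / 9.8) = 4.51753 s
t = 4.51753 s / 60.0 = 0.07529 min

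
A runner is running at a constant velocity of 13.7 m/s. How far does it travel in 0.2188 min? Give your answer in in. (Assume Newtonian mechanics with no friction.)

t = 0.2188 min × 60.0 = 13.128 s
d = v × t = 13.7 × 13.128 = 179.854 m
d = 179.854 m / 0.0254 = 7081 in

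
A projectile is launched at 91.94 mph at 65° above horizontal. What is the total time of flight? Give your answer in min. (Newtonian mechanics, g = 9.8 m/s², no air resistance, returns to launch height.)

v₀ = 91.94 mph × 0.44704 = 41.1009 m/s
T = 2 × v₀ × sin(θ) / g = 2 × 41.1009 × sin(65°) / 9.8 = 2 × 41.1009 × 0.906308 / 9.8 = 7.60206 s
T = 7.60206 s / 60.0 = 0.1267 min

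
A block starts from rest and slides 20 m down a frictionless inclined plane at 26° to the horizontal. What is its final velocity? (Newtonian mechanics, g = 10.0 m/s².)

a = g sin(θ) = 10.0 × sin(26°) = 4.3837 m/s²
v = √(2ad) = √(2 × 4.3837 × 20) = 13.24 m/s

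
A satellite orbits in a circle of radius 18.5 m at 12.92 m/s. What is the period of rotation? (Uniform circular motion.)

T = 2πr/v = 2π×18.5/12.92 = 9.0 s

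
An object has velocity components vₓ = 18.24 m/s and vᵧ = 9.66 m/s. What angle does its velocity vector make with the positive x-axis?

θ = arctan(vᵧ/vₓ) = arctan(9.66/18.24) = 27.91°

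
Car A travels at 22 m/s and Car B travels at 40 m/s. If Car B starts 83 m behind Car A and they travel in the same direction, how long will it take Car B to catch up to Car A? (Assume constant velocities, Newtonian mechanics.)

Relative speed: v_rel = 40 - 22 = 18 m/s
Time to catch: t = d₀/v_rel = 83/18 = 4.61 s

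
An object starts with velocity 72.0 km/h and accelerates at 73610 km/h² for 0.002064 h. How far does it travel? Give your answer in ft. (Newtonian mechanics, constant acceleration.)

v₀ = 72.0 km/h × 0.2777777777777778 = 20.0 m/s
a = 73610 km/h² × 7.716049382716049e-05 = 5.67978 m/s²
t = 0.002064 h × 3600.0 = 7.4304 s
d = v₀ × t + ½ × a × t² = 20.0 × 7.4304 + 0.5 × 5.67978 × 7.4304² = 305.401 m
d = 305.401 m / 0.3048 = 1002 ft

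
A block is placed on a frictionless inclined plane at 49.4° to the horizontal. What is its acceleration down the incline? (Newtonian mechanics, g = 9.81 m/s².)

a = g sin(θ) = 9.81 × sin(49.4°) = 9.81 × 0.7593 = 7.45 m/s²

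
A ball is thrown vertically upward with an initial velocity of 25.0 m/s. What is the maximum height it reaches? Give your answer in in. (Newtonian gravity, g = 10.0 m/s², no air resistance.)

h_max = v₀² / (2g) = 25.0² / (2 × 10.0) = 625.0 / 20.0 = 31.25 m
h_max = 31.25 m / 0.0254 = 1230 in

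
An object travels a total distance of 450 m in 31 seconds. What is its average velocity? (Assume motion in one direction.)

v_avg = Δd / Δt = 450 / 31 = 14.52 m/s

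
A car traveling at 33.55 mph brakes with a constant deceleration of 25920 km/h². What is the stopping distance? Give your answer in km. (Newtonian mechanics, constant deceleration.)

v₀ = 33.55 mph × 0.44704 = 14.9982 m/s
a = 25920 km/h² × 7.716049382716049e-05 = 2.0 m/s²
d = v₀² / (2a) = 14.9982² / (2 × 2.0) = 224.946 / 4.0 = 56.2365 m
d = 56.2365 m / 1000.0 = 0.05624 km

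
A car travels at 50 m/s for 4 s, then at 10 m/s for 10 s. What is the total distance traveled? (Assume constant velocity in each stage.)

d₁ = v₁t₁ = 50 × 4 = 200 m
d₂ = v₂t₂ = 10 × 10 = 100 m
d_total = 200 + 100 = 300 m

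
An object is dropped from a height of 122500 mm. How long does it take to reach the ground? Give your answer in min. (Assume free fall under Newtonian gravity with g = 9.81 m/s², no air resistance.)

h = 122500 mm × 0.001 = 122.5 m
t = √(2h/g) = √(2 × 122.5 / 9.81) = 4.99745 s
t = 4.99745 s / 60.0 = 0.08329 min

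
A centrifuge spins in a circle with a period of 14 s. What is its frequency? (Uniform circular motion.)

f = 1/T = 1/14 = 0.0714 Hz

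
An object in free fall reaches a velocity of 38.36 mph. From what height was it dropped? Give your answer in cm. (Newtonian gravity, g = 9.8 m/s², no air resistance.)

v = 38.36 mph × 0.44704 = 17.1485 m/s
h = v² / (2g) = 17.1485² / (2 × 9.8) = 15.0036 m
h = 15.0036 m / 0.01 = 1500 cm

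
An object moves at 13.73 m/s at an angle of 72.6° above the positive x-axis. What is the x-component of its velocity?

vₓ = v cos(θ) = 13.73 × cos(72.6°) = 4.11 m/s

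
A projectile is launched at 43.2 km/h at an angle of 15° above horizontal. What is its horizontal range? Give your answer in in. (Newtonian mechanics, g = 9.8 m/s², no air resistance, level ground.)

v₀ = 43.2 km/h × 0.2777777777777778 = 12.0 m/s
R = v₀² × sin(2θ) / g = 12.0² × sin(2 × 15°) / 9.8 = 144.0 × 0.5 / 9.8 = 7.34694 m
R = 7.34694 m / 0.0254 = 289.2 in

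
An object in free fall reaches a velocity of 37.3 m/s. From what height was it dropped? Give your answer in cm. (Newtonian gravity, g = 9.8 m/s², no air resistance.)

h = v² / (2g) = 37.3² / (2 × 9.8) = 70.9842 m
h = 70.9842 m / 0.01 = 7098 cm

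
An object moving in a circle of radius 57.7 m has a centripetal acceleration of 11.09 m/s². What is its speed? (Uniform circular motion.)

v = √(a_c × r) = √(11.09 × 57.7) = 25.3 m/s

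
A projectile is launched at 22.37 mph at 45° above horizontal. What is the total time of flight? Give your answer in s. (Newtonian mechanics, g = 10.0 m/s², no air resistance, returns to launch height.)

v₀ = 22.37 mph × 0.44704 = 10.0003 m/s
T = 2 × v₀ × sin(θ) / g = 2 × 10.0003 × sin(45°) / 10.0 = 2 × 10.0003 × 0.707107 / 10.0 = 1.414 s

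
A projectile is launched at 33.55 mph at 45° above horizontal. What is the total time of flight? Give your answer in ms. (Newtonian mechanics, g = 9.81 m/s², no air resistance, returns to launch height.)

v₀ = 33.55 mph × 0.44704 = 14.9982 m/s
T = 2 × v₀ × sin(θ) / g = 2 × 14.9982 × sin(45°) / 9.81 = 2 × 14.9982 × 0.707107 / 9.81 = 2.16215 s
T = 2.16215 s / 0.001 = 2162 ms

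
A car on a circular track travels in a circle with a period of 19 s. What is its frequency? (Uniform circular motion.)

f = 1/T = 1/19 = 0.0526 Hz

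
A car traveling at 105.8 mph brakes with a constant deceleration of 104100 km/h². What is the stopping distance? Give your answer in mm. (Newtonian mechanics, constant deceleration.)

v₀ = 105.8 mph × 0.44704 = 47.2968 m/s
a = 104100 km/h² × 7.716049382716049e-05 = 8.03241 m/s²
d = v₀² / (2a) = 47.2968² / (2 × 8.03241) = 2236.99 / 16.0648 = 139.248 m
d = 139.248 m / 0.001 = 139200 mm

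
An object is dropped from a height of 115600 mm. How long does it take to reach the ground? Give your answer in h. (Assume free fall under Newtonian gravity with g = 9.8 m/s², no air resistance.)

h = 115600 mm × 0.001 = 115.6 m
t = √(2h/g) = √(2 × 115.6 / 9.8) = 4.85714 s
t = 4.85714 s / 3600.0 = 0.001349 h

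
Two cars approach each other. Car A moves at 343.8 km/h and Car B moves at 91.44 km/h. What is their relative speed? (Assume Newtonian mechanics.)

v_rel = v_A + v_B = 343.8 + 91.44 = 435.24 km/h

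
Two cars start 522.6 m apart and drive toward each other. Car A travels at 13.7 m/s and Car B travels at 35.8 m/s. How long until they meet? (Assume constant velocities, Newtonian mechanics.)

Combined speed: v_combined = 13.7 + 35.8 = 49.5 m/s
Time to meet: t = d/v_combined = 522.6/49.5 = 10.56 s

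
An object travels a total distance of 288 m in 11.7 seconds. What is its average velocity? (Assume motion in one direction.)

v_avg = Δd / Δt = 288 / 11.7 = 24.62 m/s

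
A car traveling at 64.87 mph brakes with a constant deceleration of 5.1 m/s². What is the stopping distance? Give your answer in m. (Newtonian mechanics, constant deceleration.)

v₀ = 64.87 mph × 0.44704 = 28.9995 m/s
d = v₀² / (2a) = 28.9995² / (2 × 5.1) = 840.971 / 10.2 = 82.45 m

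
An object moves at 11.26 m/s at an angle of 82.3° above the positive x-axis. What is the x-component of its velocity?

vₓ = v cos(θ) = 11.26 × cos(82.3°) = 1.51 m/s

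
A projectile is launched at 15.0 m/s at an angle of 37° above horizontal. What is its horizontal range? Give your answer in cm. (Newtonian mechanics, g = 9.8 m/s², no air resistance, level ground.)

R = v₀² × sin(2θ) / g = 15.0² × sin(2 × 37°) / 9.8 = 225.0 × 0.961262 / 9.8 = 22.0698 m
R = 22.0698 m / 0.01 = 2207 cm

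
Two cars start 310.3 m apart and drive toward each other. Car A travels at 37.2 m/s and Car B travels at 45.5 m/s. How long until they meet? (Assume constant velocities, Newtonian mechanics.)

Combined speed: v_combined = 37.2 + 45.5 = 82.7 m/s
Time to meet: t = d/v_combined = 310.3/82.7 = 3.75 s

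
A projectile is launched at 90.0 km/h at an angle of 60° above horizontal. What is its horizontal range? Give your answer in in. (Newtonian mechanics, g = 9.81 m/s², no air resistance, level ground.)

v₀ = 90.0 km/h × 0.2777777777777778 = 25.0 m/s
R = v₀² × sin(2θ) / g = 25.0² × sin(2 × 60°) / 9.81 = 625.0 × 0.866025 / 9.81 = 55.1749 m
R = 55.1749 m / 0.0254 = 2172 in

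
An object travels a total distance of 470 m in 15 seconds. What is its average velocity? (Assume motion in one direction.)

v_avg = Δd / Δt = 470 / 15 = 31.33 m/s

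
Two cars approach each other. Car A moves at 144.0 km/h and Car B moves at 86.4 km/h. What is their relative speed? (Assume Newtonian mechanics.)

v_rel = v_A + v_B = 144.0 + 86.4 = 230.4 km/h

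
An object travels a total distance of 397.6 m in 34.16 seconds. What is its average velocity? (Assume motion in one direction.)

v_avg = Δd / Δt = 397.6 / 34.16 = 11.64 m/s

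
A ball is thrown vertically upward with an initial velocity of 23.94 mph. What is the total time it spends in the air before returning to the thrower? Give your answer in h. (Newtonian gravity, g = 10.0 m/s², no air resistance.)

v₀ = 23.94 mph × 0.44704 = 10.7021 m/s
t_total = 2 × v₀ / g = 2 × 10.7021 / 10.0 = 2.14042 s
t_total = 2.14042 s / 3600.0 = 0.0005946 h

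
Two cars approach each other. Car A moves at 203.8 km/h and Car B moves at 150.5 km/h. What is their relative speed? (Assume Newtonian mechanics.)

v_rel = v_A + v_B = 203.8 + 150.5 = 354.3 km/h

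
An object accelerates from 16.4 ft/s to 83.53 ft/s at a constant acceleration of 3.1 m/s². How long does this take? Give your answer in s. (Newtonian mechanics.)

v₀ = 16.4 ft/s × 0.3048 = 4.99872 m/s
v = 83.53 ft/s × 0.3048 = 25.4599 m/s
t = (v - v₀) / a = (25.4599 - 4.99872) / 3.1 = 6.6 s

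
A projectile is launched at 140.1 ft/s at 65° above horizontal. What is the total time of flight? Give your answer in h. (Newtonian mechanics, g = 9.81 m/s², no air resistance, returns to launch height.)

v₀ = 140.1 ft/s × 0.3048 = 42.7025 m/s
T = 2 × v₀ × sin(θ) / g = 2 × 42.7025 × sin(65°) / 9.81 = 2 × 42.7025 × 0.906308 / 9.81 = 7.89024 s
T = 7.89024 s / 3600.0 = 0.002192 h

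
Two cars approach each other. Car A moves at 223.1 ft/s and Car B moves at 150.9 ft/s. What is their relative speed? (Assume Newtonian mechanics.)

v_rel = v_A + v_B = 223.1 + 150.9 = 374.0 ft/s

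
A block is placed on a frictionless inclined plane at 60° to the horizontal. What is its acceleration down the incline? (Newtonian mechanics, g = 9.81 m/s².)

a = g sin(θ) = 9.81 × sin(60°) = 9.81 × 0.866 = 8.5 m/s²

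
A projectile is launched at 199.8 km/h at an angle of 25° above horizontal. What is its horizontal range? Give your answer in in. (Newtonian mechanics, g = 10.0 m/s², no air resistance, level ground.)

v₀ = 199.8 km/h × 0.2777777777777778 = 55.5 m/s
R = v₀² × sin(2θ) / g = 55.5² × sin(2 × 25°) / 10.0 = 3080.25 × 0.766044 / 10.0 = 235.961 m
R = 235.961 m / 0.0254 = 9290 in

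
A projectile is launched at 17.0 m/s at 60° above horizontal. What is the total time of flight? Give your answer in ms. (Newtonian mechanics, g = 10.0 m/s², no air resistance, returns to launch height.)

T = 2 × v₀ × sin(θ) / g = 2 × 17.0 × sin(60°) / 10.0 = 2 × 17.0 × 0.866025 / 10.0 = 2.94449 s
T = 2.94449 s / 0.001 = 2944 ms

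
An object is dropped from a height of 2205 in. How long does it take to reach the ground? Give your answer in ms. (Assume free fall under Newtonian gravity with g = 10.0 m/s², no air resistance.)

h = 2205 in × 0.0254 = 56.007 m
t = √(2h/g) = √(2 × 56.007 / 10.0) = 3.34685 s
t = 3.34685 s / 0.001 = 3347 ms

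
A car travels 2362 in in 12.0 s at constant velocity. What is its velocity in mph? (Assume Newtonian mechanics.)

d = 2362 in × 0.0254 = 59.9948 m
v = d / t = 59.9948 / 12.0 = 4.99957 m/s
v = 4.99957 m/s / 0.44704 = 11.18 mph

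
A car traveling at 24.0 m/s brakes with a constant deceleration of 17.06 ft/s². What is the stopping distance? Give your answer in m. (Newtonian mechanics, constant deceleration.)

a = 17.06 ft/s² × 0.3048 = 5.19989 m/s²
d = v₀² / (2a) = 24.0² / (2 × 5.19989) = 576.0 / 10.3998 = 55.39 m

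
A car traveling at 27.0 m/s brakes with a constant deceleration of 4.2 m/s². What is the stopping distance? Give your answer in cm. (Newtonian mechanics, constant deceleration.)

d = v₀² / (2a) = 27.0² / (2 × 4.2) = 729.0 / 8.4 = 86.7857 m
d = 86.7857 m / 0.01 = 8679 cm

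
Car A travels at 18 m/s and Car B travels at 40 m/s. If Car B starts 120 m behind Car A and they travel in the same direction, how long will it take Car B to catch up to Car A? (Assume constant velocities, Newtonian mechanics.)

Relative speed: v_rel = 40 - 18 = 22 m/s
Time to catch: t = d₀/v_rel = 120/22 = 5.45 s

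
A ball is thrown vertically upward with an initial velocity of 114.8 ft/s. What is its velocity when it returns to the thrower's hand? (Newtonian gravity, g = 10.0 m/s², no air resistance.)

By conservation of energy (no air resistance), the ball returns to the throw height with the same speed as launch, but directed downward.
|v_ground| = v₀ = 114.8 ft/s
v_ground = 114.8 ft/s (downward)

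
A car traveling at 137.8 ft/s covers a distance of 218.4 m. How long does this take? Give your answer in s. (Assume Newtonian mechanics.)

v = 137.8 ft/s × 0.3048 = 42.0014 m/s
t = d / v = 218.4 / 42.0014 = 5.2 s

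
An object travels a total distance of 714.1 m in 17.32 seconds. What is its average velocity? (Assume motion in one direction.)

v_avg = Δd / Δt = 714.1 / 17.32 = 41.23 m/s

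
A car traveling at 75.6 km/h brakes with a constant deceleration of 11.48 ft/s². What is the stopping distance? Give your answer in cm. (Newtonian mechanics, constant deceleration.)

v₀ = 75.6 km/h × 0.2777777777777778 = 21.0 m/s
a = 11.48 ft/s² × 0.3048 = 3.4991 m/s²
d = v₀² / (2a) = 21.0² / (2 × 3.4991) = 441.0 / 6.9982 = 63.0162 m
d = 63.0162 m / 0.01 = 6302 cm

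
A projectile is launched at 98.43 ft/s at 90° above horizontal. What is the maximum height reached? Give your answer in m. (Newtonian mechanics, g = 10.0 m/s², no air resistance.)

v₀ = 98.43 ft/s × 0.3048 = 30.0015 m/s
H = v₀² × sin²(θ) / (2g) = 30.0015² × sin(90°)² / (2 × 10.0) = 900.09 × 1.0 / 20.0 = 45.0 m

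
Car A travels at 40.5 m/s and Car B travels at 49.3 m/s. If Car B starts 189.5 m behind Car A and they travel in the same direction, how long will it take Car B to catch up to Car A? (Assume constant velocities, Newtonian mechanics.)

Relative speed: v_rel = 49.3 - 40.5 = 8.8 m/s
Time to catch: t = d₀/v_rel = 189.5/8.8 = 21.53 s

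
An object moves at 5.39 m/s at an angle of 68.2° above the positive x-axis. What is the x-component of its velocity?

vₓ = v cos(θ) = 5.39 × cos(68.2°) = 2.0 m/s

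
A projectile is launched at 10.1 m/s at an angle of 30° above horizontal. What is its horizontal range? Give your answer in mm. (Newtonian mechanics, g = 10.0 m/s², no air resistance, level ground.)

R = v₀² × sin(2θ) / g = 10.1² × sin(2 × 30°) / 10.0 = 102.01 × 0.866025 / 10.0 = 8.83432 m
R = 8.83432 m / 0.001 = 8834 mm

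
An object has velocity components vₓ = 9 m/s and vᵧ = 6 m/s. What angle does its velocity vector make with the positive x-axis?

θ = arctan(vᵧ/vₓ) = arctan(6/9) = 33.69°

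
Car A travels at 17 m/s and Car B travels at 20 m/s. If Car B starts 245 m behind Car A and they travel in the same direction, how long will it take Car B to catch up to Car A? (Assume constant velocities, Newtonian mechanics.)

Relative speed: v_rel = 20 - 17 = 3 m/s
Time to catch: t = d₀/v_rel = 245/3 = 81.67 s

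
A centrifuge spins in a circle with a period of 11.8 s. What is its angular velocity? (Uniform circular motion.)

ω = 2π/T = 2π/11.8 = 0.5325 rad/s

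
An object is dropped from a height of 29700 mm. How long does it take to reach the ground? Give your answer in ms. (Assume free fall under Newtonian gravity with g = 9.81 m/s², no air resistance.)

h = 29700 mm × 0.001 = 29.7 m
t = √(2h/g) = √(2 × 29.7 / 9.81) = 2.4607 s
t = 2.4607 s / 0.001 = 2461 ms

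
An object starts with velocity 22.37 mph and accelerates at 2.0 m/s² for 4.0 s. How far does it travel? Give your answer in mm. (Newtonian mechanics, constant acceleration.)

v₀ = 22.37 mph × 0.44704 = 10.0003 m/s
d = v₀ × t + ½ × a × t² = 10.0003 × 4.0 + 0.5 × 2.0 × 4.0² = 56.0012 m
d = 56.0012 m / 0.001 = 56000 mm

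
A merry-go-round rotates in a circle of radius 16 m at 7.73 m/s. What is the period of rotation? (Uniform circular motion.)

T = 2πr/v = 2π×16/7.73 = 13.01 s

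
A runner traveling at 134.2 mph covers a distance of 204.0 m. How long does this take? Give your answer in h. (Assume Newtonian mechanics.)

v = 134.2 mph × 0.44704 = 59.9928 m/s
t = d / v = 204.0 / 59.9928 = 3.40041 s
t = 3.40041 s / 3600.0 = 0.0009446 h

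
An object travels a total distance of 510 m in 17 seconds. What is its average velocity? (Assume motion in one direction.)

v_avg = Δd / Δt = 510 / 17 = 30.0 m/s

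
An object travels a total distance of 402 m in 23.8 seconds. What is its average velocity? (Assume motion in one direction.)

v_avg = Δd / Δt = 402 / 23.8 = 16.89 m/s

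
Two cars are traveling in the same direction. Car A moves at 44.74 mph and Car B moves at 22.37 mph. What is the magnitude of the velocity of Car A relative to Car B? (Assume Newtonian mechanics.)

v_rel = |v_A - v_B| = |44.74 - 22.37| = 22.37 mph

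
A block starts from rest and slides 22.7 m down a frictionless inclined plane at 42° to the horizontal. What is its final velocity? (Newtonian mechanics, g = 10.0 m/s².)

a = g sin(θ) = 10.0 × sin(42°) = 6.6913 m/s²
v = √(2ad) = √(2 × 6.6913 × 22.7) = 17.43 m/s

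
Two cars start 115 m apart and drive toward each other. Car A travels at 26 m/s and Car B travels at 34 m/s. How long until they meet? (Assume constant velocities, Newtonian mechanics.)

Combined speed: v_combined = 26 + 34 = 60 m/s
Time to meet: t = d/v_combined = 115/60 = 1.92 s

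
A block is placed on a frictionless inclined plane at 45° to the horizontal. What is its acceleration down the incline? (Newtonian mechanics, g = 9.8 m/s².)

a = g sin(θ) = 9.8 × sin(45°) = 9.8 × 0.7071 = 6.93 m/s²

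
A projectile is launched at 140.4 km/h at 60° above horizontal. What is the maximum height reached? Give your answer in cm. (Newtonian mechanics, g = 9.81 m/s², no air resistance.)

v₀ = 140.4 km/h × 0.2777777777777778 = 39.0 m/s
H = v₀² × sin²(θ) / (2g) = 39.0² × sin(60°)² / (2 × 9.81) = 1521.0 × 0.75 / 19.62 = 58.1422 m
H = 58.1422 m / 0.01 = 5814 cm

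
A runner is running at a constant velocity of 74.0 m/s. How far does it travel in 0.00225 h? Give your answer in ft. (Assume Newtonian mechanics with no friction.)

t = 0.00225 h × 3600.0 = 8.1 s
d = v × t = 74.0 × 8.1 = 599.4 m
d = 599.4 m / 0.3048 = 1967 ft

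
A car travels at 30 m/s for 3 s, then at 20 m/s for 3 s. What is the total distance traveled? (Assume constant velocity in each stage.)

d₁ = v₁t₁ = 30 × 3 = 90 m
d₂ = v₂t₂ = 20 × 3 = 60 m
d_total = 90 + 60 = 150 m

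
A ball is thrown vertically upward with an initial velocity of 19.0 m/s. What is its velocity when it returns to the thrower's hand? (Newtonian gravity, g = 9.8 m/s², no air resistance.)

By conservation of energy (no air resistance), the ball returns to the throw height with the same speed as launch, but directed downward.
|v_ground| = v₀ = 19.0 m/s
v_ground = 19.0 m/s (downward)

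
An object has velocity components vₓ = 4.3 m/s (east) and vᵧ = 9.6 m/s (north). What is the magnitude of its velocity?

|v| = √(vₓ² + vᵧ²) = √(4.3² + 9.6²) = √(110.65) = 10.52 m/s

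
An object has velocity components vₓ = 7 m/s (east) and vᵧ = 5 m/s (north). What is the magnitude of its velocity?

|v| = √(vₓ² + vᵧ²) = √(7² + 5²) = √(74) = 8.6 m/s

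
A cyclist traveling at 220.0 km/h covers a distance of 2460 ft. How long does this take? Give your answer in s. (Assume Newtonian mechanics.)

d = 2460 ft × 0.3048 = 749.808 m
v = 220.0 km/h × 0.2777777777777778 = 61.1111 m/s
t = d / v = 749.808 / 61.1111 = 12.27 s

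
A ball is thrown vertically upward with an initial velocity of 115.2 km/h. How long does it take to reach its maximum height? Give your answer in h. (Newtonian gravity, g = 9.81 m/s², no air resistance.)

v₀ = 115.2 km/h × 0.2777777777777778 = 32.0 m/s
t_up = v₀ / g = 32.0 / 9.81 = 3.26198 s
t_up = 3.26198 s / 3600.0 = 0.0009061 h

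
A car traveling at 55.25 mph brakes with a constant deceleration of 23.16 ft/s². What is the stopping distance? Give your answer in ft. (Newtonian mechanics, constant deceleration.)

v₀ = 55.25 mph × 0.44704 = 24.699 m/s
a = 23.16 ft/s² × 0.3048 = 7.05917 m/s²
d = v₀² / (2a) = 24.699² / (2 × 7.05917) = 610.041 / 14.1183 = 43.2092 m
d = 43.2092 m / 0.3048 = 141.8 ft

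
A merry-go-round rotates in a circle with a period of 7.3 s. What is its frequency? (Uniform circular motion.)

f = 1/T = 1/7.3 = 0.137 Hz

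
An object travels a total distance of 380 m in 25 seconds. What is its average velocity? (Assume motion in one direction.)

v_avg = Δd / Δt = 380 / 25 = 15.2 m/s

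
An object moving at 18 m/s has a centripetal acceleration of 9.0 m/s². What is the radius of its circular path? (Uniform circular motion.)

r = v²/a_c = 18²/9.0 = 36.0 m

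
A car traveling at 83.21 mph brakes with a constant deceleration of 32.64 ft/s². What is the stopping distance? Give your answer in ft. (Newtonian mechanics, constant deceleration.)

v₀ = 83.21 mph × 0.44704 = 37.1982 m/s
a = 32.64 ft/s² × 0.3048 = 9.94867 m/s²
d = v₀² / (2a) = 37.1982² / (2 × 9.94867) = 1383.71 / 19.8973 = 69.5426 m
d = 69.5426 m / 0.3048 = 228.2 ft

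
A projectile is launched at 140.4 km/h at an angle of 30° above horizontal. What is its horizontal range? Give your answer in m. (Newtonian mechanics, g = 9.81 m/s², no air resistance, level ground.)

v₀ = 140.4 km/h × 0.2777777777777778 = 39.0 m/s
R = v₀² × sin(2θ) / g = 39.0² × sin(2 × 30°) / 9.81 = 1521.0 × 0.866025 / 9.81 = 134.3 m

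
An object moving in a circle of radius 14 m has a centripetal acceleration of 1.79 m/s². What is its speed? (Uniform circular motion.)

v = √(a_c × r) = √(1.79 × 14) = 5.01 m/s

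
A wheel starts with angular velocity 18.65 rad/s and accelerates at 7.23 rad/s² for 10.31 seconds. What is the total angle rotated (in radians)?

θ = ω₀t + ½αt² = 18.65×10.31 + ½×7.23×10.31² = 576.54 rad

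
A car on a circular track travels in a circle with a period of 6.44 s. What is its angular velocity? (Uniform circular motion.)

ω = 2π/T = 2π/6.44 = 0.9756 rad/s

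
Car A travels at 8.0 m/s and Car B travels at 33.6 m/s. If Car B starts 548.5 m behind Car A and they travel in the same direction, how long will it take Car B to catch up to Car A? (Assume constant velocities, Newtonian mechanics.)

Relative speed: v_rel = 33.6 - 8.0 = 25.6 m/s
Time to catch: t = d₀/v_rel = 548.5/25.6 = 21.43 s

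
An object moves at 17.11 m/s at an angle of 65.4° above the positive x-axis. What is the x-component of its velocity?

vₓ = v cos(θ) = 17.11 × cos(65.4°) = 7.12 m/s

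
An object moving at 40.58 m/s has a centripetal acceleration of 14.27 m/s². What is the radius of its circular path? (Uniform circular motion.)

r = v²/a_c = 40.58²/14.27 = 115.4 m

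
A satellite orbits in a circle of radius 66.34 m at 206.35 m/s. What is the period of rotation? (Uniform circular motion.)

T = 2πr/v = 2π×66.34/206.35 = 2.02 s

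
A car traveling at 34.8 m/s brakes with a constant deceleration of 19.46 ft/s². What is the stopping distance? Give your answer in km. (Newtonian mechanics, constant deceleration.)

a = 19.46 ft/s² × 0.3048 = 5.93141 m/s²
d = v₀² / (2a) = 34.8² / (2 × 5.93141) = 1211.04 / 11.8628 = 102.087 m
d = 102.087 m / 1000.0 = 0.1021 km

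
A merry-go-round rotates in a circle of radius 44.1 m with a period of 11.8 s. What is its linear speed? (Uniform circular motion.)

v = 2πr/T = 2π×44.1/11.8 = 23.48 m/s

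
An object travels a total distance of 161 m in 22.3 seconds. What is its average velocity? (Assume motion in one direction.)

v_avg = Δd / Δt = 161 / 22.3 = 7.22 m/s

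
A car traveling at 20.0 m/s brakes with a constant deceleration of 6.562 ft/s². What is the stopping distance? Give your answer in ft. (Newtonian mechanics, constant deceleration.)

a = 6.562 ft/s² × 0.3048 = 2.0001 m/s²
d = v₀² / (2a) = 20.0² / (2 × 2.0001) = 400.0 / 4.0002 = 99.995 m
d = 99.995 m / 0.3048 = 328.1 ft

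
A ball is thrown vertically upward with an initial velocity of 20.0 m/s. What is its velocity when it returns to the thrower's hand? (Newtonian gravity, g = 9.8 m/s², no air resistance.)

By conservation of energy (no air resistance), the ball returns to the throw height with the same speed as launch, but directed downward.
|v_ground| = v₀ = 20.0 m/s
v_ground = 20.0 m/s (downward)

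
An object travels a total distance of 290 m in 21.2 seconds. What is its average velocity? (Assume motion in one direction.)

v_avg = Δd / Δt = 290 / 21.2 = 13.68 m/s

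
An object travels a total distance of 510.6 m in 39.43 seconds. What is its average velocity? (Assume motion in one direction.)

v_avg = Δd / Δt = 510.6 / 39.43 = 12.95 m/s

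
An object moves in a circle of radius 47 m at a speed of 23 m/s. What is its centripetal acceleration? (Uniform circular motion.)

a_c = v²/r = 23²/47 = 529/47 = 11.26 m/s²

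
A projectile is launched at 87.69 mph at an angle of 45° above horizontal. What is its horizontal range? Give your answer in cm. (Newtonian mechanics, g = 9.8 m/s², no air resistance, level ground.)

v₀ = 87.69 mph × 0.44704 = 39.2009 m/s
R = v₀² × sin(2θ) / g = 39.2009² × sin(2 × 45°) / 9.8 = 1536.71 × 1.0 / 9.8 = 156.807 m
R = 156.807 m / 0.01 = 15680 cm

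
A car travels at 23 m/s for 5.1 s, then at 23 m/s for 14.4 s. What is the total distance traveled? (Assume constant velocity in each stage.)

d₁ = v₁t₁ = 23 × 5.1 = 117.3 m
d₂ = v₂t₂ = 23 × 14.4 = 331.2 m
d_total = 117.3 + 331.2 = 448.5 m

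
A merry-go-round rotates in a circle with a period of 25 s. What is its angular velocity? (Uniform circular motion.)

ω = 2π/T = 2π/25 = 0.2513 rad/s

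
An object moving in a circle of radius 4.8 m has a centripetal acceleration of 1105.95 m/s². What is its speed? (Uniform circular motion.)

v = √(a_c × r) = √(1105.95 × 4.8) = 72.86 m/s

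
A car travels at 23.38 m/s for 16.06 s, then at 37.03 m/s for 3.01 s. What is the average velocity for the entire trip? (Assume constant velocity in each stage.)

d₁ = v₁t₁ = 23.38 × 16.06 = 375.4828 m
d₂ = v₂t₂ = 37.03 × 3.01 = 111.4603 m
d_total = 486.9431 m, t_total = 19.07 s
v_avg = d_total/t_total = 486.9431/19.07 = 25.53 m/s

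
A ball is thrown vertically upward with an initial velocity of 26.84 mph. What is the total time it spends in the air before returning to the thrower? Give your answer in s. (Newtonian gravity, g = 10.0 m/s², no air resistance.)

v₀ = 26.84 mph × 0.44704 = 11.9986 m/s
t_total = 2 × v₀ / g = 2 × 11.9986 / 10.0 = 2.4 s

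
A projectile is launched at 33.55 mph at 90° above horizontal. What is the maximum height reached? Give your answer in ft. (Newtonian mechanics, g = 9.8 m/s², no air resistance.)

v₀ = 33.55 mph × 0.44704 = 14.9982 m/s
H = v₀² × sin²(θ) / (2g) = 14.9982² × sin(90°)² / (2 × 9.8) = 224.946 × 1.0 / 19.6 = 11.4768 m
H = 11.4768 m / 0.3048 = 37.65 ft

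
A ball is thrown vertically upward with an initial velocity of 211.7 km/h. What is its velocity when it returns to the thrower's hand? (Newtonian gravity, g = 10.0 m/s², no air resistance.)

By conservation of energy (no air resistance), the ball returns to the throw height with the same speed as launch, but directed downward.
|v_ground| = v₀ = 211.7 km/h
v_ground = 211.7 km/h (downward)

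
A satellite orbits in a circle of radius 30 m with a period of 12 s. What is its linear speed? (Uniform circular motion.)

v = 2πr/T = 2π×30/12 = 15.71 m/s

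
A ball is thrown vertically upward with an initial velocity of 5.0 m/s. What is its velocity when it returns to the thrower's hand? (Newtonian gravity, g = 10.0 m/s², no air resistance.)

By conservation of energy (no air resistance), the ball returns to the throw height with the same speed as launch, but directed downward.
|v_ground| = v₀ = 5.0 m/s
v_ground = 5.0 m/s (downward)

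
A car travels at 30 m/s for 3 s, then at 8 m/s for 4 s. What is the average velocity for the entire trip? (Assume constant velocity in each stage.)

d₁ = v₁t₁ = 30 × 3 = 90 m
d₂ = v₂t₂ = 8 × 4 = 32 m
d_total = 122 m, t_total = 7 s
v_avg = d_total/t_total = 122/7 = 17.43 m/s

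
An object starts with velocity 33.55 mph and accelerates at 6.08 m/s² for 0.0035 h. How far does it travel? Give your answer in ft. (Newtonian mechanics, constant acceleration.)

v₀ = 33.55 mph × 0.44704 = 14.9982 m/s
t = 0.0035 h × 3600.0 = 12.6 s
d = v₀ × t + ½ × a × t² = 14.9982 × 12.6 + 0.5 × 6.08 × 12.6² = 671.608 m
d = 671.608 m / 0.3048 = 2203 ft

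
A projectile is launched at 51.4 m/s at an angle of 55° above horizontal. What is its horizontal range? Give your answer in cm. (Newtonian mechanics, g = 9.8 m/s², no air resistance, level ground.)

R = v₀² × sin(2θ) / g = 51.4² × sin(2 × 55°) / 9.8 = 2641.96 × 0.939693 / 9.8 = 253.33 m
R = 253.33 m / 0.01 = 25330 cm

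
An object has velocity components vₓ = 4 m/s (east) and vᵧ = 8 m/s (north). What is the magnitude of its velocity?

|v| = √(vₓ² + vᵧ²) = √(4² + 8²) = √(80) = 8.94 m/s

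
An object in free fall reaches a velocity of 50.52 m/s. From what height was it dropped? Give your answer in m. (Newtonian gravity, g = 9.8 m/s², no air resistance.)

h = v² / (2g) = 50.52² / (2 × 9.8) = 130.2 m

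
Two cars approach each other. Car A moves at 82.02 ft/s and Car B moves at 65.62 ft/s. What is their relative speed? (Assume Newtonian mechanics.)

v_rel = v_A + v_B = 82.02 + 65.62 = 147.64 ft/s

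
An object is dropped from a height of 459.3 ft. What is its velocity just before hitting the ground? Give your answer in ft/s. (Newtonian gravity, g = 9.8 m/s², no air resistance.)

h = 459.3 ft × 0.3048 = 139.995 m
v = √(2gh) = √(2 × 9.8 × 139.995) = 52.3823 m/s
v = 52.3823 m/s / 0.3048 = 171.9 ft/s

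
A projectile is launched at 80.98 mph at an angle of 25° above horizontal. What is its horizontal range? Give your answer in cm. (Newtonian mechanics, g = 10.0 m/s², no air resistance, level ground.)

v₀ = 80.98 mph × 0.44704 = 36.2013 m/s
R = v₀² × sin(2θ) / g = 36.2013² × sin(2 × 25°) / 10.0 = 1310.53 × 0.766044 / 10.0 = 100.392 m
R = 100.392 m / 0.01 = 10040 cm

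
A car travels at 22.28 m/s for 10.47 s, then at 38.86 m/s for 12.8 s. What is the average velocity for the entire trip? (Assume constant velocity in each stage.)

d₁ = v₁t₁ = 22.28 × 10.47 = 233.2716 m
d₂ = v₂t₂ = 38.86 × 12.8 = 497.408 m
d_total = 730.6796 m, t_total = 23.27 s
v_avg = d_total/t_total = 730.6796/23.27 = 31.4 m/s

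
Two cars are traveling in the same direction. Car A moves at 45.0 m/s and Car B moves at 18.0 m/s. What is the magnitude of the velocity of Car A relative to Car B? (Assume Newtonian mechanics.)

v_rel = |v_A - v_B| = |45.0 - 18.0| = 27.0 m/s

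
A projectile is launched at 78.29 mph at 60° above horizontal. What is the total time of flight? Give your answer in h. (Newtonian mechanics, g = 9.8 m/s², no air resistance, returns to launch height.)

v₀ = 78.29 mph × 0.44704 = 34.9988 m/s
T = 2 × v₀ × sin(θ) / g = 2 × 34.9988 × sin(60°) / 9.8 = 2 × 34.9988 × 0.866025 / 9.8 = 6.18568 s
T = 6.18568 s / 3600.0 = 0.001718 h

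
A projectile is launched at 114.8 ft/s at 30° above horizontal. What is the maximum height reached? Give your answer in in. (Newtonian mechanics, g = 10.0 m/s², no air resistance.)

v₀ = 114.8 ft/s × 0.3048 = 34.991 m/s
H = v₀² × sin²(θ) / (2g) = 34.991² × sin(30°)² / (2 × 10.0) = 1224.37 × 0.25 / 20.0 = 15.3046 m
H = 15.3046 m / 0.0254 = 602.5 in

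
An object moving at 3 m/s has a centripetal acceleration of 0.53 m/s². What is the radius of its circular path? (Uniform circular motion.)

r = v²/a_c = 3²/0.53 = 16.98 m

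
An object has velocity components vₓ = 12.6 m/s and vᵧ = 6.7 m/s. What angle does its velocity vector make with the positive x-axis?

θ = arctan(vᵧ/vₓ) = arctan(6.7/12.6) = 28.0°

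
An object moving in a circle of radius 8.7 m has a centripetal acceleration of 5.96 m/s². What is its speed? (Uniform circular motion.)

v = √(a_c × r) = √(5.96 × 8.7) = 7.2 m/s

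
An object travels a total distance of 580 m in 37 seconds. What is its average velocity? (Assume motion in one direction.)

v_avg = Δd / Δt = 580 / 37 = 15.68 m/s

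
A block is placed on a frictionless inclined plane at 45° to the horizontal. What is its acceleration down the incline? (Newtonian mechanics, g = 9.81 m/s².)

a = g sin(θ) = 9.81 × sin(45°) = 9.81 × 0.7071 = 6.94 m/s²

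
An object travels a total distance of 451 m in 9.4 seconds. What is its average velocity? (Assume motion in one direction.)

v_avg = Δd / Δt = 451 / 9.4 = 47.98 m/s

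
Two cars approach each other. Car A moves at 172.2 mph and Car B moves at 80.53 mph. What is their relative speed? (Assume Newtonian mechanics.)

v_rel = v_A + v_B = 172.2 + 80.53 = 252.73 mph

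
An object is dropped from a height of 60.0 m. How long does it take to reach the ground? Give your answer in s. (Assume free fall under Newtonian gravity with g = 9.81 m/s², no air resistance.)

t = √(2h/g) = √(2 × 60.0 / 9.81) = 3.497 s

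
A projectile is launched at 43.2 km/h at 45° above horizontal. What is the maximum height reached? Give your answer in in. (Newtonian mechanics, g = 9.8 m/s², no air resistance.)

v₀ = 43.2 km/h × 0.2777777777777778 = 12.0 m/s
H = v₀² × sin²(θ) / (2g) = 12.0² × sin(45°)² / (2 × 9.8) = 144.0 × 0.5 / 19.6 = 3.67347 m
H = 3.67347 m / 0.0254 = 144.6 in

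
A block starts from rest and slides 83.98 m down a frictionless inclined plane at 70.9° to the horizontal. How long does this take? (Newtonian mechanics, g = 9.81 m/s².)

a = g sin(θ) = 9.81 × sin(70.9°) = 9.2699 m/s²
t = √(2d/a) = √(2 × 83.98 / 9.2699) = 4.26 s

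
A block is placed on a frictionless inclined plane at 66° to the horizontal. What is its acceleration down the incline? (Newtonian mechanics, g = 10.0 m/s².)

a = g sin(θ) = 10.0 × sin(66°) = 10.0 × 0.91355 = 9.14 m/s²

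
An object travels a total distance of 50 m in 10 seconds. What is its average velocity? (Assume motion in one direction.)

v_avg = Δd / Δt = 50 / 10 = 5.0 m/s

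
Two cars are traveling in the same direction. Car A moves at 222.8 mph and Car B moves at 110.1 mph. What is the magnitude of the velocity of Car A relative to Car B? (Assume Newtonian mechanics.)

v_rel = |v_A - v_B| = |222.8 - 110.1| = 112.7 mph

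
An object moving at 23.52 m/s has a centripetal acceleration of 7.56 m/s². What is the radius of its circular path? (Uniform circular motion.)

r = v²/a_c = 23.52²/7.56 = 73.17 m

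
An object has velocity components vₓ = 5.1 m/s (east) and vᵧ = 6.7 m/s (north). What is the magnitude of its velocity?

|v| = √(vₓ² + vᵧ²) = √(5.1² + 6.7²) = √(70.9) = 8.42 m/s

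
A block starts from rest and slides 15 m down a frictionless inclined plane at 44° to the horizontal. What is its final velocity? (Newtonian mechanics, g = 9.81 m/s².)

a = g sin(θ) = 9.81 × sin(44°) = 6.8146 m/s²
v = √(2ad) = √(2 × 6.8146 × 15) = 14.3 m/s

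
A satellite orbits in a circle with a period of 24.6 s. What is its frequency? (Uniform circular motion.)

f = 1/T = 1/24.6 = 0.0407 Hz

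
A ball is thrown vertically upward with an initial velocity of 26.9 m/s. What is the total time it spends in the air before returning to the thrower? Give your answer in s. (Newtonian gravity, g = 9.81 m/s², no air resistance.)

t_total = 2 × v₀ / g = 2 × 26.9 / 9.81 = 5.484 s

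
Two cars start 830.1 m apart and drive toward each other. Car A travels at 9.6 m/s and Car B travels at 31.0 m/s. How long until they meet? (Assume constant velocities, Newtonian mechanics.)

Combined speed: v_combined = 9.6 + 31.0 = 40.6 m/s
Time to meet: t = d/v_combined = 830.1/40.6 = 20.45 s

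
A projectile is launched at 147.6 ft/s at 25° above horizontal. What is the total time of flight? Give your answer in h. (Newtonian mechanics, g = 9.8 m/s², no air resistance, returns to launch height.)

v₀ = 147.6 ft/s × 0.3048 = 44.9885 m/s
T = 2 × v₀ × sin(θ) / g = 2 × 44.9885 × sin(25°) / 9.8 = 2 × 44.9885 × 0.422618 / 9.8 = 3.88019 s
T = 3.88019 s / 3600.0 = 0.001078 h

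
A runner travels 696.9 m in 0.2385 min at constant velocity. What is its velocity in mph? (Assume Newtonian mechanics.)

t = 0.2385 min × 60.0 = 14.31 s
v = d / t = 696.9 / 14.31 = 48.7002 m/s
v = 48.7002 m/s / 0.44704 = 108.9 mph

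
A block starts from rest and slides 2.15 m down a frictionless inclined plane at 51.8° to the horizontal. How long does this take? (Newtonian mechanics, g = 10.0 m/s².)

a = g sin(θ) = 10.0 × sin(51.8°) = 7.8586 m/s²
t = √(2d/a) = √(2 × 2.15 / 7.8586) = 0.74 s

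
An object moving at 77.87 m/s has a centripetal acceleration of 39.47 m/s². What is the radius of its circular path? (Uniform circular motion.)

r = v²/a_c = 77.87²/39.47 = 153.63 m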